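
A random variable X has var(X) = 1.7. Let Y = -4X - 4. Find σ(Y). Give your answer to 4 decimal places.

5.2154

var(-4X - 4) = (-4)²·1.7 = 27.2
σ(Y) = √27.2 ≈ 5.2154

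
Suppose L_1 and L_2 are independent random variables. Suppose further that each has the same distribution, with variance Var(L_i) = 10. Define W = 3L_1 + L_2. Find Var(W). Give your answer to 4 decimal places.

By independence, Var(W) = (3)²Var(L_1) + (1)²Var(L_2)
= (3)²·10 + (1)²·10 = 100

100.0000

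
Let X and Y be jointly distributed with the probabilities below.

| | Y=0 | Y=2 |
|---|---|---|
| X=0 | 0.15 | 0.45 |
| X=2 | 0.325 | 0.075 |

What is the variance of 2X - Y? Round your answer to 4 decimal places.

E[X] = 0.8,  E[Y] = 1.05,  E[XY] = 0.3
Var(X) = 1.6 − (0.8)² = 0.96;  Var(Y) = 2.1 − (1.05)² = 0.9975
cov(X,Y) = 0.3 − (0.8)(1.05) = -0.54
Var(2X - Y) = (2)²·0.96 + (-1)²·0.9975 + 2·(2)·(-1)·-0.54 = 6.9975

6.9975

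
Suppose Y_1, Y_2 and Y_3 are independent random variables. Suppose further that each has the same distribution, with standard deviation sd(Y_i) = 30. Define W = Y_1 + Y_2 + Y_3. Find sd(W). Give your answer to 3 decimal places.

51.962

Var(Y_i) = (30)² = 900
By independence, Var(W) = (1)²Var(Y_1) + (1)²Var(Y_2) + (1)²Var(Y_3)
= (1)²·900 + (1)²·900 + (1)²·900 = 2700
sd(W) = √2700 ≈ 51.962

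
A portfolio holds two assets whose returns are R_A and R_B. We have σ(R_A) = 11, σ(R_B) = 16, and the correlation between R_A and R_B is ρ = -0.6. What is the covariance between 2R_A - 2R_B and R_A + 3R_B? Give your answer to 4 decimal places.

-1716.4000

Var(R_A) = (11)² = 121;  Var(R_B) = (16)² = 256
Cov(R_A,R_B) = ρ·σ(R_A)·σ(R_B) = -0.6·11·16 = -105.6
Cov(2R_A - 2R_B, R_A + 3R_B) = (2)(1)Var(R_A) + (-2)(3)Var(R_B) + [(2)(3) + (-2)(1)]Cov(R_A,R_B)
= 2·121 + -6·256 + 4·-105.6 = -1716.4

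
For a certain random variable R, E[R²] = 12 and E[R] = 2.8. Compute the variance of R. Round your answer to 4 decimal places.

Var(R) = 12 − (2.8)² = 4.16

4.1600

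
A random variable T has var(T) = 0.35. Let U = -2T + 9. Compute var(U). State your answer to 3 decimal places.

var(-2T + 9) = (-2)²·var(T) = 4·0.35 = 1.4

1.400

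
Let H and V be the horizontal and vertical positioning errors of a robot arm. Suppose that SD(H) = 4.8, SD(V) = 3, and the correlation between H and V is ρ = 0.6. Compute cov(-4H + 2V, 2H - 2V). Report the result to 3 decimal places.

var(H) = (4.8)² = 23.04;  var(V) = (3)² = 9
cov(H,V) = ρ·SD(H)·SD(V) = 0.6·4.8·3 = 8.64
cov(-4H + 2V, 2H - 2V) = (-4)(2)var(H) + (2)(-2)var(V) + [(-4)(-2) + (2)(2)]cov(H,V)
= -8·23.04 + -4·9 + 12·8.64 = -116.64

-116.640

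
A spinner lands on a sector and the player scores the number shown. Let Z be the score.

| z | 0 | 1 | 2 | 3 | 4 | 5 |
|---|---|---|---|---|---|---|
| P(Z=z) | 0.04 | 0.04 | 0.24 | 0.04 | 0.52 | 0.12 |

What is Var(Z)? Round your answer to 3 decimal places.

E[Z] = (0)(0.04) + (1)(0.04) + (2)(0.24) + (3)(0.04) + (4)(0.52) + (5)(0.12) = 3.32
E[Z²] = (0)²(0.04) + (1)²(0.04) + (2)²(0.24) + (3)²(0.04) + (4)²(0.52) + (5)²(0.12) = 12.68
Var(Z) = E[Z²] − (E[Z])² = 12.68 − (3.32)² = 1.6576

1.658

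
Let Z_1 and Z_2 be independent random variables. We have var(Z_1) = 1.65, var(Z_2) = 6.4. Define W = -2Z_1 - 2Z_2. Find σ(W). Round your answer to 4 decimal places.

5.6745

By independence, var(W) = (-2)²var(Z_1) + (-2)²var(Z_2)
= (-2)²·1.65 + (-2)²·6.4 = 32.2
σ(W) = √32.2 ≈ 5.6745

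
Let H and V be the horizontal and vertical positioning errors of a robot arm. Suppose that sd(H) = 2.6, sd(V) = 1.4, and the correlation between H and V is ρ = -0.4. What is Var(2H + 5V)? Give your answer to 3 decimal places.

46.920

Var(H) = (2.6)² = 6.76;  Var(V) = (1.4)² = 1.96
Cov(H,V) = ρ·sd(H)·sd(V) = -0.4·2.6·1.4 = -1.456
Var(2H + 5V) = (2)²·Var(H) + (5)²·Var(V) + 2·(2)·(5)·Cov(H,V)
= 4·6.76 + 25·1.96 + 20·-1.456 = 46.92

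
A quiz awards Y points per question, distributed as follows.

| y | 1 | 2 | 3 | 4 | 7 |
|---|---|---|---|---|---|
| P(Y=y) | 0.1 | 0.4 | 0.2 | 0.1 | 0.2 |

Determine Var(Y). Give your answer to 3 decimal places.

4.010

E[Y] = (1)(0.1) + (2)(0.4) + (3)(0.2) + (4)(0.1) + (7)(0.2) = 3.3
E[Y²] = (1)²(0.1) + (2)²(0.4) + (3)²(0.2) + (4)²(0.1) + (7)²(0.2) = 14.9
Var(Y) = E[Y²] − (E[Y])² = 14.9 − (3.3)² = 4.01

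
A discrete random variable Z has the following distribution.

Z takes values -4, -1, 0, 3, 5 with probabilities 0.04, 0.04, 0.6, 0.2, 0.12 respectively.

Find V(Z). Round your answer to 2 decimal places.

E[Z] = (-4)(0.04) + (-1)(0.04) + (0)(0.6) + (3)(0.2) + (5)(0.12) = 1
E[Z²] = (-4)²(0.04) + (-1)²(0.04) + (0)²(0.6) + (3)²(0.2) + (5)²(0.12) = 5.48
V(Z) = E[Z²] − (E[Z])² = 5.48 − (1)² = 4.48

4.48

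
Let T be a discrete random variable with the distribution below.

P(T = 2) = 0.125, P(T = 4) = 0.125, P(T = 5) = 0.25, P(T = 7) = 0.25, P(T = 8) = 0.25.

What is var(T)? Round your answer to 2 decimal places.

3.94

E[T] = (2)(0.125) + (4)(0.125) + (5)(0.25) + (7)(0.25) + (8)(0.25) = 5.75
E[T²] = (2)²(0.125) + (4)²(0.125) + (5)²(0.25) + (7)²(0.25) + (8)²(0.25) = 37
var(T) = E[T²] − (E[T])² = 37 − (5.75)² = 3.9375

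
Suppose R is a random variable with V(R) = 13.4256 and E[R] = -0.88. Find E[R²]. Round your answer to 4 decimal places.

E[R²] = V(R) + (E[R])² = 13.4256 + (-0.88)² = 14.2

14.2000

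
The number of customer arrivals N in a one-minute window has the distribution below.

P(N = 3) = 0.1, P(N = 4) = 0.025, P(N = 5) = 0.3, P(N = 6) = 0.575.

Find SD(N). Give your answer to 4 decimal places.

0.9367

E[N] = (3)(0.1) + (4)(0.025) + (5)(0.3) + (6)(0.575) = 5.35
E[N²] = (3)²(0.1) + (4)²(0.025) + (5)²(0.3) + (6)²(0.575) = 29.5
Var(N) = E[N²] − (E[N])² = 29.5 − (5.35)² = 0.8775
SD(N) = √0.8775 ≈ 0.9367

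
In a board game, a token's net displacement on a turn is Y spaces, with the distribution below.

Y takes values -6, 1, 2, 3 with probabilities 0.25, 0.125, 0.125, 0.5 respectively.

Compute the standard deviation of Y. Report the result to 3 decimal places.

E[Y] = (-6)(0.25) + (1)(0.125) + (2)(0.125) + (3)(0.5) = 0.375
E[Y²] = (-6)²(0.25) + (1)²(0.125) + (2)²(0.125) + (3)²(0.5) = 14.125
V(Y) = E[Y²] − (E[Y])² = 14.125 − (0.375)² = 13.984375
σ(Y) = √13.984375 ≈ 3.740

3.740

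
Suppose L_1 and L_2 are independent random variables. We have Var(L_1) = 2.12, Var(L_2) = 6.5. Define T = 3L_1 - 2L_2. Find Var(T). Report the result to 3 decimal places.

By independence, Var(T) = (3)²Var(L_1) + (-2)²Var(L_2)
= (3)²·2.12 + (-2)²·6.5 = 45.08

45.080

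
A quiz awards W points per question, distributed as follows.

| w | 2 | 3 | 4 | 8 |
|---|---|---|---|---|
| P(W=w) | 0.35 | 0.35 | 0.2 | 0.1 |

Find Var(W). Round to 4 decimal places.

E[W] = (2)(0.35) + (3)(0.35) + (4)(0.2) + (8)(0.1) = 3.35
E[W²] = (2)²(0.35) + (3)²(0.35) + (4)²(0.2) + (8)²(0.1) = 14.15
Var(W) = E[W²] − (E[W])² = 14.15 − (3.35)² = 2.9275

2.9275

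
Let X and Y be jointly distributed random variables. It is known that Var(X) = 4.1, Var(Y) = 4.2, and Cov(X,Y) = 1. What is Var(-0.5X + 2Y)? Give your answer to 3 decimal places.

Var(-0.5X + 2Y) = (-0.5)²·Var(X) + (2)²·Var(Y) + 2·(-0.5)·(2)·Cov(X,Y)
= 0.25·4.1 + 4·4.2 + -2·1 = 15.825

15.825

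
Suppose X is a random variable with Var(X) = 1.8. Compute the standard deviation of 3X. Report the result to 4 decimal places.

4.0249

Var(3X) = (3)²·1.8 = 16.2
SD(3X) = √16.2 ≈ 4.0249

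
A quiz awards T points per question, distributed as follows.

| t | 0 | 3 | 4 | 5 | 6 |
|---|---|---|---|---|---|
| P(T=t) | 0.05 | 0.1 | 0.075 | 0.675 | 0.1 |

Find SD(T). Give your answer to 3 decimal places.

E[T] = (0)(0.05) + (3)(0.1) + (4)(0.075) + (5)(0.675) + (6)(0.1) = 4.575
E[T²] = (0)²(0.05) + (3)²(0.1) + (4)²(0.075) + (5)²(0.675) + (6)²(0.1) = 22.575
Var(T) = E[T²] − (E[T])² = 22.575 − (4.575)² = 1.644375
SD(T) = √1.644375 ≈ 1.282

1.282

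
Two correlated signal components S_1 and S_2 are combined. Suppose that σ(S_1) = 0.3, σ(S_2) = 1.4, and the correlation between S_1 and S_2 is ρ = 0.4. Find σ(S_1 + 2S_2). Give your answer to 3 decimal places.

2.933

V(S_1) = (0.3)² = 0.09;  V(S_2) = (1.4)² = 1.96
cov(S_1,S_2) = ρ·σ(S_1)·σ(S_2) = 0.4·0.3·1.4 = 0.168
V(S_1 + 2S_2) = (1)²·V(S_1) + (2)²·V(S_2) + 2·(1)·(2)·cov(S_1,S_2)
= 1·0.09 + 4·1.96 + 4·0.168 = 8.602
σ(S_1 + 2S_2) = √8.602 ≈ 2.933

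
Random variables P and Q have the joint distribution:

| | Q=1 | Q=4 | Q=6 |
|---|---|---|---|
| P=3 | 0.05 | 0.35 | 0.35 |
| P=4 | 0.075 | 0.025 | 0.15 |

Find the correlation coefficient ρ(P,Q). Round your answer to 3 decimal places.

E[P] = 3.25,  E[Q] = 4.625
E[PQ] = 14.95
Cov(P,Q) = E[PQ] − E[P]E[Q] = 14.95 − (3.25)(4.625) = -0.08125
var(P) = 0.1875,  var(Q) = 2.734375
ρ = -0.08125 / √(0.1875·2.734375) ≈ -0.113

-0.113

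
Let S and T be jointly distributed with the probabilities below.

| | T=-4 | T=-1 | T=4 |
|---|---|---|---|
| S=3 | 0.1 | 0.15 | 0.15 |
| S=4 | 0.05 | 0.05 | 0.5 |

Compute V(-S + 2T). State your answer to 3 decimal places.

E[S] = 3.6,  E[T] = 1.8,  E[ST] = 7.15
V(S) = 13.2 − (3.6)² = 0.24;  V(T) = 13 − (1.8)² = 9.76
Cov(S,T) = 7.15 − (3.6)(1.8) = 0.67
V(-S + 2T) = (-1)²·0.24 + (2)²·9.76 + 2·(-1)·(2)·0.67 = 36.6

36.600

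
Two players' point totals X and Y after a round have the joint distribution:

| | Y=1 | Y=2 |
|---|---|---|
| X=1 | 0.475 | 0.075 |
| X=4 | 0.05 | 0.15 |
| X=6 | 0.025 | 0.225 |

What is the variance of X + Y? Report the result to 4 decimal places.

E[X] = 2.85,  E[Y] = 1.45,  E[XY] = 4.875
V(X) = 12.75 − (2.85)² = 4.6275;  V(Y) = 2.35 − (1.45)² = 0.2475
Cov(X,Y) = 4.875 − (2.85)(1.45) = 0.7425
V(X + Y) = (1)²·4.6275 + (1)²·0.2475 + 2·(1)·(1)·0.7425 = 6.36

6.3600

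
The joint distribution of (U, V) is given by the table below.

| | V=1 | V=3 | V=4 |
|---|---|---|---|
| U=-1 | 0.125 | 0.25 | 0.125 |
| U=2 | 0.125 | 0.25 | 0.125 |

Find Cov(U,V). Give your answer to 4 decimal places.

E[U] = 0.5,  E[V] = 2.75
E[UV] = 1.375
Cov(U,V) = E[UV] − E[U]E[V] = 1.375 − (0.5)(2.75) = 0

0.0000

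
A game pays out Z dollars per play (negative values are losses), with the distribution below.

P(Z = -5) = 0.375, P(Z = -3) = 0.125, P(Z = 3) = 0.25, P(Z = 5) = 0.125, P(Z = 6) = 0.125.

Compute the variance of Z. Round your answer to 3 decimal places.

20.359

E[Z] = (-5)(0.375) + (-3)(0.125) + (3)(0.25) + (5)(0.125) + (6)(0.125) = -0.125
E[Z²] = (-5)²(0.375) + (-3)²(0.125) + (3)²(0.25) + (5)²(0.125) + (6)²(0.125) = 20.375
V(Z) = E[Z²] − (E[Z])² = 20.375 − (-0.125)² = 20.359375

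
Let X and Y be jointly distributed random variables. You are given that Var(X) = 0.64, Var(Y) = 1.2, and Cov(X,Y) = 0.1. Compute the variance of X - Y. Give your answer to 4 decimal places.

Var(X - Y) = (1)²·Var(X) + (-1)²·Var(Y) + 2·(1)·(-1)·Cov(X,Y)
= 1·0.64 + 1·1.2 + -2·0.1 = 1.64

1.6400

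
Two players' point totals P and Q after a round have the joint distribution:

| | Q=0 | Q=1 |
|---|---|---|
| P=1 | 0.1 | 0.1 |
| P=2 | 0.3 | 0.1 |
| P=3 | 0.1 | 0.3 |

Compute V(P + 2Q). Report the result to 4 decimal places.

E[P] = 2.2,  E[Q] = 0.5,  E[PQ] = 1.2
V(P) = 5.4 − (2.2)² = 0.56;  V(Q) = 0.5 − (0.5)² = 0.25
Cov(P,Q) = 1.2 − (2.2)(0.5) = 0.1
V(P + 2Q) = (1)²·0.56 + (2)²·0.25 + 2·(1)·(2)·0.1 = 1.96

1.9600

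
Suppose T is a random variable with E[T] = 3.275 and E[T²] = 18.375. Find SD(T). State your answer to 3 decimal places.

2.766

var(T) = 18.375 − (3.275)² = 7.649375
SD(T) = √7.649375 ≈ 2.766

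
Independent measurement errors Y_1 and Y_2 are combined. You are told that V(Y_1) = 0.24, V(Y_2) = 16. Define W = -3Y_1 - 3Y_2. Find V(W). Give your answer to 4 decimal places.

146.1600

By independence, V(W) = (-3)²V(Y_1) + (-3)²V(Y_2)
= (-3)²·0.24 + (-3)²·16 = 146.16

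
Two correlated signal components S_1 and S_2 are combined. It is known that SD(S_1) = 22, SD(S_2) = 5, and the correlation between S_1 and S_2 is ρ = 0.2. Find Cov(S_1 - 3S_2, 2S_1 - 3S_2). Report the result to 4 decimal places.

995.0000

Var(S_1) = (22)² = 484;  Var(S_2) = (5)² = 25
Cov(S_1,S_2) = ρ·SD(S_1)·SD(S_2) = 0.2·22·5 = 22
Cov(S_1 - 3S_2, 2S_1 - 3S_2) = (1)(2)Var(S_1) + (-3)(-3)Var(S_2) + [(1)(-3) + (-3)(2)]Cov(S_1,S_2)
= 2·484 + 9·25 + -9·22 = 995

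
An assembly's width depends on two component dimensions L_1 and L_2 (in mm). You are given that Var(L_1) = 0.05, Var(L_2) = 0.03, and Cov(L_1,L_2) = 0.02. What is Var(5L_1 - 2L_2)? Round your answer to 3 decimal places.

0.970

Var(5L_1 - 2L_2) = (5)²·Var(L_1) + (-2)²·Var(L_2) + 2·(5)·(-2)·Cov(L_1,L_2)
= 25·0.05 + 4·0.03 + -20·0.02 = 0.97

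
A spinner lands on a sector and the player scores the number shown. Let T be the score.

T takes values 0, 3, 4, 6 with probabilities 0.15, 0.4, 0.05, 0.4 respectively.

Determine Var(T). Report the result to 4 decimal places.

E[T] = (0)(0.15) + (3)(0.4) + (4)(0.05) + (6)(0.4) = 3.8
E[T²] = (0)²(0.15) + (3)²(0.4) + (4)²(0.05) + (6)²(0.4) = 18.8
Var(T) = E[T²] − (E[T])² = 18.8 − (3.8)² = 4.36

4.3600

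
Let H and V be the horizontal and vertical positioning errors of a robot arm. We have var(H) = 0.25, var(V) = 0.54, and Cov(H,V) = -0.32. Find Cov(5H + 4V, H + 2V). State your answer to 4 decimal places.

1.0900

Cov(5H + 4V, H + 2V) = (5)(1)var(H) + (4)(2)var(V) + [(5)(2) + (4)(1)]Cov(H,V)
= 5·0.25 + 8·0.54 + 14·-0.32 = 1.09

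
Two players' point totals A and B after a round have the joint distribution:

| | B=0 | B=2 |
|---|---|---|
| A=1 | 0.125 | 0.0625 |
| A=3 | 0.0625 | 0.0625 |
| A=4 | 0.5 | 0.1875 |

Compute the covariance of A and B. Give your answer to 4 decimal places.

-0.0703

E[A] = 3.3125,  E[B] = 0.625
E[AB] = 2
Cov(A,B) = E[AB] − E[A]E[B] = 2 − (3.3125)(0.625) = -0.0703125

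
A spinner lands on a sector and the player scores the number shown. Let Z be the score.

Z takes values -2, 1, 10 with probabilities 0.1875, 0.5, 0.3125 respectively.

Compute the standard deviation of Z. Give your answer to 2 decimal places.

E[Z] = (-2)(0.1875) + (1)(0.5) + (10)(0.3125) = 3.25
E[Z²] = (-2)²(0.1875) + (1)²(0.5) + (10)²(0.3125) = 32.5
Var(Z) = E[Z²] − (E[Z])² = 32.5 − (3.25)² = 21.9375
SD(Z) = √21.9375 ≈ 4.68

4.68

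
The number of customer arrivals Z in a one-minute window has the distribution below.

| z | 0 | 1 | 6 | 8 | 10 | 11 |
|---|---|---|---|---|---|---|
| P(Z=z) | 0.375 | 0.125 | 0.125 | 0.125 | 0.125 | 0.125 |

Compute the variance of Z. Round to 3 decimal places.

E[Z] = (0)(0.375) + (1)(0.125) + (6)(0.125) + (8)(0.125) + (10)(0.125) + (11)(0.125) = 4.5
E[Z²] = (0)²(0.375) + (1)²(0.125) + (6)²(0.125) + (8)²(0.125) + (10)²(0.125) + (11)²(0.125) = 40.25
Var(Z) = E[Z²] − (E[Z])² = 40.25 − (4.5)² = 20

20.000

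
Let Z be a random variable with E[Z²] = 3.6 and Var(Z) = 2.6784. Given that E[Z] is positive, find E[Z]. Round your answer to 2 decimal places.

0.96

(E[Z])² = E[Z²] − Var(Z) = 3.6 − 2.6784 = 0.9216
E[Z] = √0.9216 = 0.96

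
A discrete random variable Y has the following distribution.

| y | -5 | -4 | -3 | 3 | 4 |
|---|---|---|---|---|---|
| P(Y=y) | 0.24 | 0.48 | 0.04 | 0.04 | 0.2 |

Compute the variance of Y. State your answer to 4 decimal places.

E[Y] = (-5)(0.24) + (-4)(0.48) + (-3)(0.04) + (3)(0.04) + (4)(0.2) = -2.32
E[Y²] = (-5)²(0.24) + (-4)²(0.48) + (-3)²(0.04) + (3)²(0.04) + (4)²(0.2) = 17.6
Var(Y) = E[Y²] − (E[Y])² = 17.6 − (-2.32)² = 12.2176

12.2176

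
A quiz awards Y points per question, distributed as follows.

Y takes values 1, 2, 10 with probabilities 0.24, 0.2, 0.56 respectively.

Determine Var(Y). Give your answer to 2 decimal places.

E[Y] = (1)(0.24) + (2)(0.2) + (10)(0.56) = 6.24
E[Y²] = (1)²(0.24) + (2)²(0.2) + (10)²(0.56) = 57.04
Var(Y) = E[Y²] − (E[Y])² = 57.04 − (6.24)² = 18.1024

18.10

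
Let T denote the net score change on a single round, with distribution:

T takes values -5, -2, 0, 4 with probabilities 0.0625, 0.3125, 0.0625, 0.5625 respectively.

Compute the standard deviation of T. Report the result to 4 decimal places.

3.1765

E[T] = (-5)(0.0625) + (-2)(0.3125) + (0)(0.0625) + (4)(0.5625) = 1.3125
E[T²] = (-5)²(0.0625) + (-2)²(0.3125) + (0)²(0.0625) + (4)²(0.5625) = 11.8125
V(T) = E[T²] − (E[T])² = 11.8125 − (1.3125)² = 10.08984375
SD(T) = √10.08984375 ≈ 3.1765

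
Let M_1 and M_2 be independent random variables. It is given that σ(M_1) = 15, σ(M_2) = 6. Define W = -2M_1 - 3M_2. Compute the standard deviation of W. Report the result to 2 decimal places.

34.99

Var(M_1) = 225, Var(M_2) = 36
By independence, Var(W) = (-2)²Var(M_1) + (-3)²Var(M_2)
= (-2)²·225 + (-3)²·36 = 1224
σ(W) = √1224 ≈ 34.99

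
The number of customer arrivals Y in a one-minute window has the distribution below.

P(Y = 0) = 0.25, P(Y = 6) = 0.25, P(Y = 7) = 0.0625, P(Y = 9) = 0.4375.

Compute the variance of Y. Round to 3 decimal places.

E[Y] = (0)(0.25) + (6)(0.25) + (7)(0.0625) + (9)(0.4375) = 5.875
E[Y²] = (0)²(0.25) + (6)²(0.25) + (7)²(0.0625) + (9)²(0.4375) = 47.5
Var(Y) = E[Y²] − (E[Y])² = 47.5 − (5.875)² = 12.984375

12.984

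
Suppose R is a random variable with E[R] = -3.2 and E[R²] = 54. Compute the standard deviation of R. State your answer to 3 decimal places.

V(R) = 54 − (-3.2)² = 43.76
SD(R) = √43.76 ≈ 6.615

6.615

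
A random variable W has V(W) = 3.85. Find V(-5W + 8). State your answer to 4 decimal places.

96.2500

V(-5W + 8) = (-5)²·V(W) = 25·3.85 = 96.25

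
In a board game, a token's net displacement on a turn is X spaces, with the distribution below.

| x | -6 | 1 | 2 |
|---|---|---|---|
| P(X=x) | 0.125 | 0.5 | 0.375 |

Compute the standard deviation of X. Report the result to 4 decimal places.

2.5000

E[X] = (-6)(0.125) + (1)(0.5) + (2)(0.375) = 0.5
E[X²] = (-6)²(0.125) + (1)²(0.5) + (2)²(0.375) = 6.5
V(X) = E[X²] − (E[X])² = 6.5 − (0.5)² = 6.25
sd(X) = √6.25 ≈ 2.5000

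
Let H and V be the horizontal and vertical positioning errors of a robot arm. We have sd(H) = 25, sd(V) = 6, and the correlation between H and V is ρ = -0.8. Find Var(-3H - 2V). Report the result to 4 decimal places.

4329.0000

Var(H) = (25)² = 625;  Var(V) = (6)² = 36
Cov(H,V) = ρ·sd(H)·sd(V) = -0.8·25·6 = -120
Var(-3H - 2V) = (-3)²·Var(H) + (-2)²·Var(V) + 2·(-3)·(-2)·Cov(H,V)
= 9·625 + 4·36 + 12·-120 = 4329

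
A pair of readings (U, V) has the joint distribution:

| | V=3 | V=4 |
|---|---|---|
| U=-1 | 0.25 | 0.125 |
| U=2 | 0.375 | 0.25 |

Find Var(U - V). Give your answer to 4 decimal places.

2.2500

E[U] = 0.875,  E[V] = 3.375,  E[UV] = 3
Var(U) = 2.875 − (0.875)² = 2.109375;  Var(V) = 11.625 − (3.375)² = 0.234375
Cov(U,V) = 3 − (0.875)(3.375) = 0.046875
Var(U - V) = (1)²·2.109375 + (-1)²·0.234375 + 2·(1)·(-1)·0.046875 = 2.25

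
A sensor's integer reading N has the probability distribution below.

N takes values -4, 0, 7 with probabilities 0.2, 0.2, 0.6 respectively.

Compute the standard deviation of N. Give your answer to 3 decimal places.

4.587

E[N] = (-4)(0.2) + (0)(0.2) + (7)(0.6) = 3.4
E[N²] = (-4)²(0.2) + (0)²(0.2) + (7)²(0.6) = 32.6
var(N) = E[N²] − (E[N])² = 32.6 − (3.4)² = 21.04
sd(N) = √21.04 ≈ 4.587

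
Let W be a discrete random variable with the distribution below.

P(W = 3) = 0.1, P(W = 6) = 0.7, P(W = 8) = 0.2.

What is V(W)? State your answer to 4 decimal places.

E[W] = (3)(0.1) + (6)(0.7) + (8)(0.2) = 6.1
E[W²] = (3)²(0.1) + (6)²(0.7) + (8)²(0.2) = 38.9
V(W) = E[W²] − (E[W])² = 38.9 − (6.1)² = 1.69

1.6900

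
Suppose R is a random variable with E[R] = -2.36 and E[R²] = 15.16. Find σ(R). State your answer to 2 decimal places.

V(R) = 15.16 − (-2.36)² = 9.5904
σ(R) = √9.5904 ≈ 3.10

3.10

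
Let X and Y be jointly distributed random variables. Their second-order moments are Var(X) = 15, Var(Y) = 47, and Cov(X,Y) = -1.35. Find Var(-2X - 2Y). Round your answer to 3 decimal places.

237.200

Var(-2X - 2Y) = (-2)²·Var(X) + (-2)²·Var(Y) + 2·(-2)·(-2)·Cov(X,Y)
= 4·15 + 4·47 + 8·-1.35 = 237.2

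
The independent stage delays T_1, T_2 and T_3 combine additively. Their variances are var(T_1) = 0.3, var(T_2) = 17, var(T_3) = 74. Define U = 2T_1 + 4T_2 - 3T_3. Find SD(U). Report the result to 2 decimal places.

By independence, var(U) = (2)²var(T_1) + (4)²var(T_2) + (-3)²var(T_3)
= (2)²·0.3 + (4)²·17 + (-3)²·74 = 939.2
SD(U) = √939.2 ≈ 30.65

30.65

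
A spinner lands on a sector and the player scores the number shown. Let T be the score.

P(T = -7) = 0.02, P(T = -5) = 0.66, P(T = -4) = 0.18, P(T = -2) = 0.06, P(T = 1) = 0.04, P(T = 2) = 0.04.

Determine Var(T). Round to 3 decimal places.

E[T] = (-7)(0.02) + (-5)(0.66) + (-4)(0.18) + (-2)(0.06) + (1)(0.04) + (2)(0.04) = -4.16
E[T²] = (-7)²(0.02) + (-5)²(0.66) + (-4)²(0.18) + (-2)²(0.06) + (1)²(0.04) + (2)²(0.04) = 20.8
Var(T) = E[T²] − (E[T])² = 20.8 − (-4.16)² = 3.4944

3.494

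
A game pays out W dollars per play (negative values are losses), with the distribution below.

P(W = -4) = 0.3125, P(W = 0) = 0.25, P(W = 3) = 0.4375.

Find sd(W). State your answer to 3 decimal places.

2.989

E[W] = (-4)(0.3125) + (0)(0.25) + (3)(0.4375) = 0.0625
E[W²] = (-4)²(0.3125) + (0)²(0.25) + (3)²(0.4375) = 8.9375
V(W) = E[W²] − (E[W])² = 8.9375 − (0.0625)² = 8.93359375
sd(W) = √8.93359375 ≈ 2.989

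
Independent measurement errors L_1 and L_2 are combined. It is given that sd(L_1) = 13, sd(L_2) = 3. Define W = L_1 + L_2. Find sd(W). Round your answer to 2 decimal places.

Var(L_1) = 169, Var(L_2) = 9
By independence, Var(W) = (1)²Var(L_1) + (1)²Var(L_2)
= (1)²·169 + (1)²·9 = 178
sd(W) = √178 ≈ 13.34

13.34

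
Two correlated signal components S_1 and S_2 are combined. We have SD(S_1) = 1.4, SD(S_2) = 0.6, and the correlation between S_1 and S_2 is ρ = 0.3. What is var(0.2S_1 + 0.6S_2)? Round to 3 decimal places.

var(S_1) = (1.4)² = 1.96;  var(S_2) = (0.6)² = 0.36
Cov(S_1,S_2) = ρ·SD(S_1)·SD(S_2) = 0.3·1.4·0.6 = 0.252
var(0.2S_1 + 0.6S_2) = (0.2)²·var(S_1) + (0.6)²·var(S_2) + 2·(0.2)·(0.6)·Cov(S_1,S_2)
= 0.04·1.96 + 0.36·0.36 + 0.24·0.252 = 0.26848

0.268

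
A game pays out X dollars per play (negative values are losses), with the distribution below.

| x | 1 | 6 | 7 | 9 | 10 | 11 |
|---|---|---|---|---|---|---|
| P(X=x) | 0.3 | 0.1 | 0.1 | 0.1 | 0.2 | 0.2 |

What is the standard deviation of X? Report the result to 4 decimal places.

E[X] = (1)(0.3) + (6)(0.1) + (7)(0.1) + (9)(0.1) + (10)(0.2) + (11)(0.2) = 6.7
E[X²] = (1)²(0.3) + (6)²(0.1) + (7)²(0.1) + (9)²(0.1) + (10)²(0.2) + (11)²(0.2) = 61.1
var(X) = E[X²] − (E[X])² = 61.1 − (6.7)² = 16.21
SD(X) = √16.21 ≈ 4.0262

4.0262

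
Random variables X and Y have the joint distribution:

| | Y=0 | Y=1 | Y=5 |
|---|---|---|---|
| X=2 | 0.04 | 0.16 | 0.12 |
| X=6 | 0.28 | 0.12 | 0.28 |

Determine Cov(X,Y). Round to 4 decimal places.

E[X] = 4.72,  E[Y] = 2.28
E[XY] = 10.64
Cov(X,Y) = E[XY] − E[X]E[Y] = 10.64 − (4.72)(2.28) = -0.1216

-0.1216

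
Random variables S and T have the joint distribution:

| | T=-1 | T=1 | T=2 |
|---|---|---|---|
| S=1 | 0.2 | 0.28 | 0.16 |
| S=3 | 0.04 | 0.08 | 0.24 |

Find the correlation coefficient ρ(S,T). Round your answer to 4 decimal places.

E[S] = 1.72,  E[T] = 0.92
E[ST] = 1.96
Cov(S,T) = E[ST] − E[S]E[T] = 1.96 − (1.72)(0.92) = 0.3776
V(S) = 0.9216,  V(T) = 1.3536
ρ = 0.3776 / √(0.9216·1.3536) ≈ 0.3381

0.3381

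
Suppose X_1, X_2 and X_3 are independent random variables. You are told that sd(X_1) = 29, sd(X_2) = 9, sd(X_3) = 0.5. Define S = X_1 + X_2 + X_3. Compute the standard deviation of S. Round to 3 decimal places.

var(X_1) = 841, var(X_2) = 81, var(X_3) = 0.25
By independence, var(S) = (1)²var(X_1) + (1)²var(X_2) + (1)²var(X_3)
= (1)²·841 + (1)²·81 + (1)²·0.25 = 922.25
sd(S) = √922.25 ≈ 30.369

30.369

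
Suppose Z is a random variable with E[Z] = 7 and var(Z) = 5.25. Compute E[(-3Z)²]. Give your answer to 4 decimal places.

488.2500

E[-3Z] = -3·7 = -21
var(-3Z) = (-3)²·5.25 = 47.25
E[(-3Z)²] = var((-3Z)) + (E[(-3Z)])² = 47.25 + (-21)² = 488.25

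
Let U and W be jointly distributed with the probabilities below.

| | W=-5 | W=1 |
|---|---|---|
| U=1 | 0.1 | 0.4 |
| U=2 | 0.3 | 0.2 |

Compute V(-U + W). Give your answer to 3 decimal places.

E[U] = 1.5,  E[W] = -1.4,  E[UW] = -2.7
V(U) = 2.5 − (1.5)² = 0.25;  V(W) = 10.6 − (-1.4)² = 8.64
Cov(U,W) = -2.7 − (1.5)(-1.4) = -0.6
V(-U + W) = (-1)²·0.25 + (1)²·8.64 + 2·(-1)·(1)·-0.6 = 10.09

10.090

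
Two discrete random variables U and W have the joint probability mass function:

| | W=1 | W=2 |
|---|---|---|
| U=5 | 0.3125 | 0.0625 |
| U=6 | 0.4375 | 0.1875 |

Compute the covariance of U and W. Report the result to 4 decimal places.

E[U] = 5.625,  E[W] = 1.25
E[UW] = 7.0625
Cov(U,W) = E[UW] − E[U]E[W] = 7.0625 − (5.625)(1.25) = 0.03125

0.0313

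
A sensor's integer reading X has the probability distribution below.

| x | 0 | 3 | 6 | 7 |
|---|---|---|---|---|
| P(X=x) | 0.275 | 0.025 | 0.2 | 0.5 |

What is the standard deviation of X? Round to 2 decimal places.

3.02

E[X] = (0)(0.275) + (3)(0.025) + (6)(0.2) + (7)(0.5) = 4.775
E[X²] = (0)²(0.275) + (3)²(0.025) + (6)²(0.2) + (7)²(0.5) = 31.925
var(X) = E[X²] − (E[X])² = 31.925 − (4.775)² = 9.124375
σ(X) = √9.124375 ≈ 3.02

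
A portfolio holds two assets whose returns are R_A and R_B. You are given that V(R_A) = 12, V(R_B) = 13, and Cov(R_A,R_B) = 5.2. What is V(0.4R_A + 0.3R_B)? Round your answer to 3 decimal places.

4.338

V(0.4R_A + 0.3R_B) = (0.4)²·V(R_A) + (0.3)²·V(R_B) + 2·(0.4)·(0.3)·Cov(R_A,R_B)
= 0.16·12 + 0.09·13 + 0.24·5.2 = 4.338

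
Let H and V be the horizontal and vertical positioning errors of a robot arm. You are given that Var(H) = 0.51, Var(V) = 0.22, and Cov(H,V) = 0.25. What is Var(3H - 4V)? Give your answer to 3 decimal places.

Var(3H - 4V) = (3)²·Var(H) + (-4)²·Var(V) + 2·(3)·(-4)·Cov(H,V)
= 9·0.51 + 16·0.22 + -24·0.25 = 2.11

2.110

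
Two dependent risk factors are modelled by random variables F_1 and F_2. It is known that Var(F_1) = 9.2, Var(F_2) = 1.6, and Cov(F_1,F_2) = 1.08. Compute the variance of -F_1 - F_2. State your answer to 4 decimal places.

12.9600

Var(-F_1 - F_2) = (-1)²·Var(F_1) + (-1)²·Var(F_2) + 2·(-1)·(-1)·Cov(F_1,F_2)
= 1·9.2 + 1·1.6 + 2·1.08 = 12.96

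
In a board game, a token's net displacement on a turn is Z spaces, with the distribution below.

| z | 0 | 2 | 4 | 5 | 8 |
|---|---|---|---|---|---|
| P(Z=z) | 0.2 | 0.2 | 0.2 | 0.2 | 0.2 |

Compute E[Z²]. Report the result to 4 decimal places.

21.8000

E[Z²] = (0)²(0.2) + (2)²(0.2) + (4)²(0.2) + (5)²(0.2) + (8)²(0.2) = 21.8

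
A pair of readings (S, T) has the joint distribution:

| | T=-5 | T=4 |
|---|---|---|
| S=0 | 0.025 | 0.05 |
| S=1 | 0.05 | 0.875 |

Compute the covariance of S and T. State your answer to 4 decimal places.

0.1744

E[S] = 0.925,  E[T] = 3.325
E[ST] = 3.25
Cov(S,T) = E[ST] − E[S]E[T] = 3.25 − (0.925)(3.325) = 0.174375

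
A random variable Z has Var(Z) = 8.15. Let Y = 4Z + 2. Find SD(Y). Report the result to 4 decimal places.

11.4193

Var(4Z + 2) = (4)²·8.15 = 130.4
SD(Y) = √130.4 ≈ 11.4193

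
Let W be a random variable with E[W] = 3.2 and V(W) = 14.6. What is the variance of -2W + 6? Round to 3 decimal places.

58.400

V(-2W + 6) = (-2)²·V(W) = 4·14.6 = 58.4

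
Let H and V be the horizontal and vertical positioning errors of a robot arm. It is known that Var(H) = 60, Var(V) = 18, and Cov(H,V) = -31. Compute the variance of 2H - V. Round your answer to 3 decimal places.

Var(2H - V) = (2)²·Var(H) + (-1)²·Var(V) + 2·(2)·(-1)·Cov(H,V)
= 4·60 + 1·18 + -4·-31 = 382

382.000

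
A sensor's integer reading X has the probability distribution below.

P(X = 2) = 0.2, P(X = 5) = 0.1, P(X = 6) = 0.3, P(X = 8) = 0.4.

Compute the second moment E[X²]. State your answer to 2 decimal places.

39.70

E[X²] = (2)²(0.2) + (5)²(0.1) + (6)²(0.3) + (8)²(0.4) = 39.7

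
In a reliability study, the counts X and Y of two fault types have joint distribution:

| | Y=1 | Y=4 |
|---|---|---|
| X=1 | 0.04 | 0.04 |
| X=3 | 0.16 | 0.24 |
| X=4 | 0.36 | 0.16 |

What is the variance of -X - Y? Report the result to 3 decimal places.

E[X] = 3.36,  E[Y] = 2.32,  E[XY] = 7.56
var(X) = 12 − (3.36)² = 0.7104;  var(Y) = 7.6 − (2.32)² = 2.2176
cov(X,Y) = 7.56 − (3.36)(2.32) = -0.2352
var(-X - Y) = (-1)²·0.7104 + (-1)²·2.2176 + 2·(-1)·(-1)·-0.2352 = 2.4576

2.458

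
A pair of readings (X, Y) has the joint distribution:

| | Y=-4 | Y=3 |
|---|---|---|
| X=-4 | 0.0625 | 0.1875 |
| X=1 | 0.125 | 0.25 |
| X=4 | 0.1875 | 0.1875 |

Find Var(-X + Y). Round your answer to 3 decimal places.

E[X] = 0.875,  E[Y] = 0.375,  E[XY] = -1.75
Var(X) = 10.375 − (0.875)² = 9.609375;  Var(Y) = 11.625 − (0.375)² = 11.484375
Cov(X,Y) = -1.75 − (0.875)(0.375) = -2.078125
Var(-X + Y) = (-1)²·9.609375 + (1)²·11.484375 + 2·(-1)·(1)·-2.078125 = 25.25

25.250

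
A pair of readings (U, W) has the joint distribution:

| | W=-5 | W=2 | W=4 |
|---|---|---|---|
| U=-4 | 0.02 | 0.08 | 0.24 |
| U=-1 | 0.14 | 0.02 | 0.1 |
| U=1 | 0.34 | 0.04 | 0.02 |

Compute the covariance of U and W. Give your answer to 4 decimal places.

-6.3116

E[U] = -1.22,  E[W] = -0.78
E[UW] = -5.36
cov(U,W) = E[UW] − E[U]E[W] = -5.36 − (-1.22)(-0.78) = -6.3116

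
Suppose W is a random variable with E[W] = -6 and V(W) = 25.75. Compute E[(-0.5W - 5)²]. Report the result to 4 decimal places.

10.4375

E[-0.5W - 5] = -0.5·-6 − 5 = -2
V(-0.5W - 5) = (-0.5)²·25.75 = 6.4375
E[(-0.5W - 5)²] = V((-0.5W - 5)) + (E[(-0.5W - 5)])² = 6.4375 + (-2)² = 10.4375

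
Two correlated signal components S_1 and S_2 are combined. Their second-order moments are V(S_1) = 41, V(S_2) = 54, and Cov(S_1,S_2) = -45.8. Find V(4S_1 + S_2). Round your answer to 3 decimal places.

V(4S_1 + S_2) = (4)²·V(S_1) + (1)²·V(S_2) + 2·(4)·(1)·Cov(S_1,S_2)
= 16·41 + 1·54 + 8·-45.8 = 343.6

343.600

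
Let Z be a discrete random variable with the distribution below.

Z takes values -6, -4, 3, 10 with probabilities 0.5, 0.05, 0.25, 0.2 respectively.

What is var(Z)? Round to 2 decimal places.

E[Z] = (-6)(0.5) + (-4)(0.05) + (3)(0.25) + (10)(0.2) = -0.45
E[Z²] = (-6)²(0.5) + (-4)²(0.05) + (3)²(0.25) + (10)²(0.2) = 41.05
var(Z) = E[Z²] − (E[Z])² = 41.05 − (-0.45)² = 40.8475

40.85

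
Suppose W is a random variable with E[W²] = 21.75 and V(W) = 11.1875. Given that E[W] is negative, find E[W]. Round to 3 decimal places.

(E[W])² = E[W²] − V(W) = 21.75 − 11.1875 = 10.5625
E[W] = −√10.5625 = -3.25

-3.250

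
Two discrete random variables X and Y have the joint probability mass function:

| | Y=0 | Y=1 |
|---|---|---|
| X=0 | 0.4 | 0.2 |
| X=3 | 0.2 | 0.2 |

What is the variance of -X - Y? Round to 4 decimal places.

2.6400

E[X] = 1.2,  E[Y] = 0.4,  E[XY] = 0.6
V(X) = 3.6 − (1.2)² = 2.16;  V(Y) = 0.4 − (0.4)² = 0.24
Cov(X,Y) = 0.6 − (1.2)(0.4) = 0.12
V(-X - Y) = (-1)²·2.16 + (-1)²·0.24 + 2·(-1)·(-1)·0.12 = 2.64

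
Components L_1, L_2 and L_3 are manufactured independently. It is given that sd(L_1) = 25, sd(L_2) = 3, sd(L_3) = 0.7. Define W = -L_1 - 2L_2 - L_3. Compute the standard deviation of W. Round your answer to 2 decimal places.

25.72

var(L_1) = 625, var(L_2) = 9, var(L_3) = 0.49
By independence, var(W) = (-1)²var(L_1) + (-2)²var(L_2) + (-1)²var(L_3)
= (-1)²·625 + (-2)²·9 + (-1)²·0.49 = 661.49
sd(W) = √661.49 ≈ 25.72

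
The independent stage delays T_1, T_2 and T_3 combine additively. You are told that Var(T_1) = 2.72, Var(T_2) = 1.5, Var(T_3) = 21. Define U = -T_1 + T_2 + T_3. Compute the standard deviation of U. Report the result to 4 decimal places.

5.0220

By independence, Var(U) = (-1)²Var(T_1) + (1)²Var(T_2) + (1)²Var(T_3)
= (-1)²·2.72 + (1)²·1.5 + (1)²·21 = 25.22
σ(U) = √25.22 ≈ 5.0220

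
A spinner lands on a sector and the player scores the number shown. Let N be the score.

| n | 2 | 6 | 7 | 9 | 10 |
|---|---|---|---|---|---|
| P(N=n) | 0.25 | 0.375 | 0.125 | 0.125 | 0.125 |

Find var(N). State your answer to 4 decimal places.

7.2500

E[N] = (2)(0.25) + (6)(0.375) + (7)(0.125) + (9)(0.125) + (10)(0.125) = 6
E[N²] = (2)²(0.25) + (6)²(0.375) + (7)²(0.125) + (9)²(0.125) + (10)²(0.125) = 43.25
var(N) = E[N²] − (E[N])² = 43.25 − (6)² = 7.25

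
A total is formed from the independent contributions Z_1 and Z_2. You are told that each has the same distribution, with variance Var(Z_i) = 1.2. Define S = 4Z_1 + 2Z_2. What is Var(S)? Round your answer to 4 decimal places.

24.0000

By independence, Var(S) = (4)²Var(Z_1) + (2)²Var(Z_2)
= (4)²·1.2 + (2)²·1.2 = 24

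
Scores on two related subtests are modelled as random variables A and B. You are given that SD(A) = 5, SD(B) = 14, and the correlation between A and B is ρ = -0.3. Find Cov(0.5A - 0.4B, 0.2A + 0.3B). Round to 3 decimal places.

Var(A) = (5)² = 25;  Var(B) = (14)² = 196
Cov(A,B) = ρ·SD(A)·SD(B) = -0.3·5·14 = -21
Cov(0.5A - 0.4B, 0.2A + 0.3B) = (0.5)(0.2)Var(A) + (-0.4)(0.3)Var(B) + [(0.5)(0.3) + (-0.4)(0.2)]Cov(A,B)
= 0.1·25 + -0.12·196 + 0.07·-21 = -22.49

-22.490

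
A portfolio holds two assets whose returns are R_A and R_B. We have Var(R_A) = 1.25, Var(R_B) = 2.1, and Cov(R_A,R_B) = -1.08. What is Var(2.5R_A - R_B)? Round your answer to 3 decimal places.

15.313

Var(2.5R_A - R_B) = (2.5)²·Var(R_A) + (-1)²·Var(R_B) + 2·(2.5)·(-1)·Cov(R_A,R_B)
= 6.25·1.25 + 1·2.1 + -5·-1.08 = 15.3125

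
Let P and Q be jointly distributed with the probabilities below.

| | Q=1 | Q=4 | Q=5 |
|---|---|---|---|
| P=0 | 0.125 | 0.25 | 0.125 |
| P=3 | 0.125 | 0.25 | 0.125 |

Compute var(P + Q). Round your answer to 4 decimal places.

4.5000

E[P] = 1.5,  E[Q] = 3.5,  E[PQ] = 5.25
var(P) = 4.5 − (1.5)² = 2.25;  var(Q) = 14.5 − (3.5)² = 2.25
cov(P,Q) = 5.25 − (1.5)(3.5) = 0
var(P + Q) = (1)²·2.25 + (1)²·2.25 + 2·(1)·(1)·0 = 4.5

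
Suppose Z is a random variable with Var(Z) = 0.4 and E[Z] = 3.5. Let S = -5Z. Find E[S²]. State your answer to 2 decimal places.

E[-5Z] = -5·3.5 = -17.5
Var(-5Z) = (-5)²·0.4 = 10
E[S²] = Var(S) + (E[S])² = 10 + (-17.5)² = 316.25

316.25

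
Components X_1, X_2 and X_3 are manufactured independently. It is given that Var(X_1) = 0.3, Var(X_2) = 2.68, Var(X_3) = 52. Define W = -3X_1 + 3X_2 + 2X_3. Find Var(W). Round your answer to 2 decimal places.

By independence, Var(W) = (-3)²Var(X_1) + (3)²Var(X_2) + (2)²Var(X_3)
= (-3)²·0.3 + (3)²·2.68 + (2)²·52 = 234.82

234.82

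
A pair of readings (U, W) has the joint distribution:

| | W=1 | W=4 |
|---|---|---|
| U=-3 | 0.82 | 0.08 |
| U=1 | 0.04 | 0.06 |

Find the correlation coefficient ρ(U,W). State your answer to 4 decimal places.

0.4419

E[U] = -2.6,  E[W] = 1.42
E[UW] = -3.14
Cov(U,W) = E[UW] − E[U]E[W] = -3.14 − (-2.6)(1.42) = 0.552
Var(U) = 1.44,  Var(W) = 1.0836
ρ = 0.552 / √(1.44·1.0836) ≈ 0.4419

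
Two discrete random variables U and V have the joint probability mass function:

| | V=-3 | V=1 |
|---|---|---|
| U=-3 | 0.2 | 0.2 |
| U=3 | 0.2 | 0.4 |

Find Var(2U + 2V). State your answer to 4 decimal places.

E[U] = 0.6,  E[V] = -0.6,  E[UV] = 0.6
Var(U) = 9 − (0.6)² = 8.64;  Var(V) = 4.2 − (-0.6)² = 3.84
cov(U,V) = 0.6 − (0.6)(-0.6) = 0.96
Var(2U + 2V) = (2)²·8.64 + (2)²·3.84 + 2·(2)·(2)·0.96 = 57.6

57.6000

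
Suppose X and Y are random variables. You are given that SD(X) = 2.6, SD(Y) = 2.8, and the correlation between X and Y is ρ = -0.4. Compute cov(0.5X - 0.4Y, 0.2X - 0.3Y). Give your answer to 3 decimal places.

Var(X) = (2.6)² = 6.76;  Var(Y) = (2.8)² = 7.84
cov(X,Y) = ρ·SD(X)·SD(Y) = -0.4·2.6·2.8 = -2.912
cov(0.5X - 0.4Y, 0.2X - 0.3Y) = (0.5)(0.2)Var(X) + (-0.4)(-0.3)Var(Y) + [(0.5)(-0.3) + (-0.4)(0.2)]cov(X,Y)
= 0.1·6.76 + 0.12·7.84 + -0.23·-2.912 = 2.28656

2.287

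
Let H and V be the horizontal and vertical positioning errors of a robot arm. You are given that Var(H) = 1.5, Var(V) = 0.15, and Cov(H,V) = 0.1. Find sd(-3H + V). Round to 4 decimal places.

3.6125

Var(-3H + V) = (-3)²·Var(H) + (1)²·Var(V) + 2·(-3)·(1)·Cov(H,V)
= 9·1.5 + 1·0.15 + -6·0.1 = 13.05
sd(-3H + V) = √13.05 ≈ 3.6125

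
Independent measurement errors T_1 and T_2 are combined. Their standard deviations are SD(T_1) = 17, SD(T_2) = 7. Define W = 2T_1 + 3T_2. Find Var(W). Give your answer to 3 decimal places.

1597.000

Var(T_1) = 289, Var(T_2) = 49
By independence, Var(W) = (2)²Var(T_1) + (3)²Var(T_2)
= (2)²·289 + (3)²·49 = 1597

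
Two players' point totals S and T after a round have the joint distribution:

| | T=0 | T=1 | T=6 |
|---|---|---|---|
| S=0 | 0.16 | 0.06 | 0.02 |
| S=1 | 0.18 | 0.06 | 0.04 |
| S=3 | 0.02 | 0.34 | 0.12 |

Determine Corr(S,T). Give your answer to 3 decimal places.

E[S] = 1.72,  E[T] = 1.54
E[ST] = 3.48
cov(S,T) = E[ST] − E[S]E[T] = 3.48 − (1.72)(1.54) = 0.8312
Var(S) = 1.6416,  Var(T) = 4.5684
ρ = 0.8312 / √(1.6416·4.5684) ≈ 0.304

0.304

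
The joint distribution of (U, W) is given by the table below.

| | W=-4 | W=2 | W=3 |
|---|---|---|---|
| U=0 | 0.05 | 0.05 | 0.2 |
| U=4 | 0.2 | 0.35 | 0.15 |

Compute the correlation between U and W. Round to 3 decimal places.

-0.189

E[U] = 2.8,  E[W] = 0.85
E[UW] = 1.4
Cov(U,W) = E[UW] − E[U]E[W] = 1.4 − (2.8)(0.85) = -0.98
V(U) = 3.36,  V(W) = 8.0275
ρ = -0.98 / √(3.36·8.0275) ≈ -0.189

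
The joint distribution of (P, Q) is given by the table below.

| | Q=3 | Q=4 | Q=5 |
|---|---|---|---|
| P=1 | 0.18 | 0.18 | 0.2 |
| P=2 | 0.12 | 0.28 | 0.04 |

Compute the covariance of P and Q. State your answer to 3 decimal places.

-0.054

E[P] = 1.44,  E[Q] = 3.94
E[PQ] = 5.62
Cov(P,Q) = E[PQ] − E[P]E[Q] = 5.62 − (1.44)(3.94) = -0.0536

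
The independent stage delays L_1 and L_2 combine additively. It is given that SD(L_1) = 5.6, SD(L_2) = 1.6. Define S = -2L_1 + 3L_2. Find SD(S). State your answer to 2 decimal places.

12.19

var(L_1) = 31.36, var(L_2) = 2.56
By independence, var(S) = (-2)²var(L_1) + (3)²var(L_2)
= (-2)²·31.36 + (3)²·2.56 = 148.48
SD(S) = √148.48 ≈ 12.19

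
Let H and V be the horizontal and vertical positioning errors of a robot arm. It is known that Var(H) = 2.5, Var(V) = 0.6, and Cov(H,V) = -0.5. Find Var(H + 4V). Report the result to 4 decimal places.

8.1000

Var(H + 4V) = (1)²·Var(H) + (4)²·Var(V) + 2·(1)·(4)·Cov(H,V)
= 1·2.5 + 16·0.6 + 8·-0.5 = 8.1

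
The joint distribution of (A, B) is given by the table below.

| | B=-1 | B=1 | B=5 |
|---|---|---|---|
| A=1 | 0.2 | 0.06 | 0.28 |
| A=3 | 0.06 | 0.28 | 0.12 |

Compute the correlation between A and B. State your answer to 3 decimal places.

-0.110

E[A] = 1.92,  E[B] = 2.08
E[AB] = 3.72
Cov(A,B) = E[AB] − E[A]E[B] = 3.72 − (1.92)(2.08) = -0.2736
Var(A) = 0.9936,  Var(B) = 6.2736
ρ = -0.2736 / √(0.9936·6.2736) ≈ -0.110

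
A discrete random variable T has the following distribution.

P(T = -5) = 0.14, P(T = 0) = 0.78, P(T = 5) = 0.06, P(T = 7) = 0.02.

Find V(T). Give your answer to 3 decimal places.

5.912

E[T] = (-5)(0.14) + (0)(0.78) + (5)(0.06) + (7)(0.02) = -0.26
E[T²] = (-5)²(0.14) + (0)²(0.78) + (5)²(0.06) + (7)²(0.02) = 5.98
V(T) = E[T²] − (E[T])² = 5.98 − (-0.26)² = 5.9124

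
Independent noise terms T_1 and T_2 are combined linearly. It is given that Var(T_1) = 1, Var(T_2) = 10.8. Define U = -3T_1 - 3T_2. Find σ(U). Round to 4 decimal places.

By independence, Var(U) = (-3)²Var(T_1) + (-3)²Var(T_2)
= (-3)²·1 + (-3)²·10.8 = 106.2
σ(U) = √106.2 ≈ 10.3053

10.3053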